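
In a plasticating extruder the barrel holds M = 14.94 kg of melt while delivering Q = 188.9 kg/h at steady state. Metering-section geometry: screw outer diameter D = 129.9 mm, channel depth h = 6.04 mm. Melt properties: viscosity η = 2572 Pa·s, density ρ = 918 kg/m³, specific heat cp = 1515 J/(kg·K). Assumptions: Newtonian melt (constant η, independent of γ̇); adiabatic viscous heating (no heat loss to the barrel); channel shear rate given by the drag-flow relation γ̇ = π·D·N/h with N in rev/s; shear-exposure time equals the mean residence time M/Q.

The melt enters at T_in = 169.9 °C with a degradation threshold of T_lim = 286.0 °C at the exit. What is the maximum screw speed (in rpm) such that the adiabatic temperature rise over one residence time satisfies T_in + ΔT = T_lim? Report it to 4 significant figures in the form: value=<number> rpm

value=13.19 rpm

Convert throughput: Q = 188.9 kg/h = 188.9/3600 = 0.0524722 kg/s
Mean residence time: t_res = M/Q_s = 14.94 kg / 0.0524722 kg/s = 284.722 s
Convert to metres: D = 0.1299 m, h = 0.00604 m
ΔT_a = T_lim − T_in = 286.0 °C − 169.9 °C = 116.1 K
γ̇_max² = ΔT_a·ρ·cp / (η·t_res) = [116.1 × 918 × 1515] / [2572 × 284.722] = 220.493 s⁻²
γ̇_max = √220.493 = 14.849 s⁻¹
Solve γ̇ = πDN/h for N: N_max = γ̇_max·h/(π·D) = 14.849 × 0.00604 / (π × 0.1299) = 0.219774 rev/s = 13.1864 rpm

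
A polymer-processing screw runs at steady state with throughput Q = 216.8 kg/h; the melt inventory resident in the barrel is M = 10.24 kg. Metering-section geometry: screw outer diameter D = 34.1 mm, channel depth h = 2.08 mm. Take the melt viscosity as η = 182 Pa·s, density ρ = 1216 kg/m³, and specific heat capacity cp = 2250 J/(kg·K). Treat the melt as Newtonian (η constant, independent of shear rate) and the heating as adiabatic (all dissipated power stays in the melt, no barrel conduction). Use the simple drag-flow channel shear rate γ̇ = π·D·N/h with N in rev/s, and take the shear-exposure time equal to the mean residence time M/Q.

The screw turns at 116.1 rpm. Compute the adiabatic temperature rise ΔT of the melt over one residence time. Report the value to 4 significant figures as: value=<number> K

value=112.3 K

Q_s = Q / 3600 = 216.8 / 3600 = 0.0602222 kg/s
t_res = M / Q_s = 10.24 / 0.0602222 = 170.037 s
Convert to SI: D = 0.0341 m, h = 0.00208 m, N = 116.1/60 = 1.935 rev/s
Shear rate: γ̇ = πDN/h = π·0.0341·1.935/0.00208 = 99.6602 s⁻¹
ΔT = η·γ̇²·t_res / (ρ·cp) = 182 · (99.6602)² · 170.037 / (1216 · 2250) = 112.342 K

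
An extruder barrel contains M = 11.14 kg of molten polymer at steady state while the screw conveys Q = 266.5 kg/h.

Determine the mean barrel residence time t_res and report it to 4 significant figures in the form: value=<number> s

value=150.5 s

Throughput in SI: Q_s = 266.5 kg/h ÷ 3600 s/h = 0.0740278 kg/s
Mean residence time: t_res = M/Q_s = 11.14 kg / 0.0740278 kg/s = 150.484 s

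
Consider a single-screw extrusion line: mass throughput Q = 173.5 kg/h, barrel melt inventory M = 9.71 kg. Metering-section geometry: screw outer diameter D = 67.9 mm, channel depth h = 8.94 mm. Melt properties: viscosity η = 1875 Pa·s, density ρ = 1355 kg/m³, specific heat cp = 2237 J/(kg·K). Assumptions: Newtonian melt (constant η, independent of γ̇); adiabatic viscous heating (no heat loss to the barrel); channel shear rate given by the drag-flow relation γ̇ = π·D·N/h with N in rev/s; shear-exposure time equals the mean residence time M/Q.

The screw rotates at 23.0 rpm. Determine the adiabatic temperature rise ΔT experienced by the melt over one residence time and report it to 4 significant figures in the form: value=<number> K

Throughput in SI: Q_s = 173.5 kg/h ÷ 3600 s/h = 0.0481944 kg/s
t_res = M / Q_s = 9.71 / 0.0481944 = 201.476 s
Convert to SI: D = 0.0679 m, h = 0.00894 m, N = 23.0/60 = 0.383333 rev/s
γ̇ = π D N / h = (π)(0.0679)(0.383333) / 0.00894 = 9.14658 s⁻¹
Adiabatic rise: ΔT = η γ̇² t_res / (ρ cp) = 1875·(9.14658)²·201.476 / (1355·2237) = 10.4264 K

value=10.43 K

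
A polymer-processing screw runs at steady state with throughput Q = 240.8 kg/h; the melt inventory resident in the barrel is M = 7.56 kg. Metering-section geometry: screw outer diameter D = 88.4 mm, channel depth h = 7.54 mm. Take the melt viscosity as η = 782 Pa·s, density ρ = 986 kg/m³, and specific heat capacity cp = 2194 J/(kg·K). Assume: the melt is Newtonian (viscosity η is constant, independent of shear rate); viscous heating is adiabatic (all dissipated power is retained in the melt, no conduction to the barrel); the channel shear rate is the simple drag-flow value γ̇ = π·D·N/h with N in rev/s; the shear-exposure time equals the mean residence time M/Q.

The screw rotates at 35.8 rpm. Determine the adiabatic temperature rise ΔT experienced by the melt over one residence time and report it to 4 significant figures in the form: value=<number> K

Convert throughput: Q = 240.8 kg/h = 240.8/3600 = 0.0668889 kg/s
Mean residence time: t_res = M/Q_s = 7.56 kg / 0.0668889 kg/s = 113.023 s
Geometry in metres: D = 88.4 mm → 0.0884 m, h = 7.54 mm → 0.00754 m; screw speed N = 35.8 rpm = 0.596667 rev/s
γ̇ = π D N / h = (π)(0.0884)(0.596667) / 0.00754 = 21.9767 s⁻¹
Adiabatic rise: ΔT = η γ̇² t_res / (ρ cp) = 782·(21.9767)²·113.023 / (986·2194) = 19.7327 K

value=19.73 K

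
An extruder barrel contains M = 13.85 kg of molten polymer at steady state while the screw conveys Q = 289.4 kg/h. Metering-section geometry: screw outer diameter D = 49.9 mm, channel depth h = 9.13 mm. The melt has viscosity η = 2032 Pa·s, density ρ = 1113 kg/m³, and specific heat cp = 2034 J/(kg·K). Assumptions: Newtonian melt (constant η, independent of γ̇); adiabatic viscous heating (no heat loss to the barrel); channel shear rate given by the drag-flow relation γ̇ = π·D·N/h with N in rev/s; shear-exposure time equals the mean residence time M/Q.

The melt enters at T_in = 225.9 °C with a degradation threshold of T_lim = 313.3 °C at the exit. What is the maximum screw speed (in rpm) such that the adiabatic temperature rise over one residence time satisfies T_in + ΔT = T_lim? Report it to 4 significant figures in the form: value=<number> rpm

Throughput in SI: Q_s = 289.4 kg/h ÷ 3600 s/h = 0.0803889 kg/s
t_res = M / Q_s = 13.85 ÷ 0.0803889 = 172.287 s
Geometry in SI: D = 49.9 mm → 0.0499 m, h = 9.13 mm → 0.00913 m
ΔT_a = T_lim − T_in = 313.3 − 225.9 = 87.4 K
Invert ΔT = ηγ̇²t_res/(ρcp) for γ̇: γ̇_max² = ΔT_a ρ cp / (η t_res) = 87.4·1113·2034 / (2032·172.287) = 565.171 s⁻²
Take the square root: γ̇_max = √(565.171) = 23.7733 s⁻¹
Solve γ̇ = πDN/h for N: N_max = γ̇_max·h/(π·D) = 23.7733 × 0.00913 / (π × 0.0499) = 1.38456 rev/s = 83.0733 rpm

value=83.07 rpm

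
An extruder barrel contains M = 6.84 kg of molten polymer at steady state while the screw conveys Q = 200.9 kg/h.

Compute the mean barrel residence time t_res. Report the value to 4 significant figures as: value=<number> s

Q_s = Q / 3600 = 200.9 / 3600 = 0.0558056 kg/s
t_res = M / Q_s = 6.84 / 0.0558056 = 122.568 s

value=122.6 s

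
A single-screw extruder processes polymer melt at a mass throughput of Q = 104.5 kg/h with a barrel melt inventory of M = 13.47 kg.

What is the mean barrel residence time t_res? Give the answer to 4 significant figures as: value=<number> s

value=464.0 s

Convert throughput: Q = 104.5 kg/h = 104.5/3600 = 0.0290278 kg/s
t_res = M / Q_s = 13.47 ÷ 0.0290278 = 464.038 s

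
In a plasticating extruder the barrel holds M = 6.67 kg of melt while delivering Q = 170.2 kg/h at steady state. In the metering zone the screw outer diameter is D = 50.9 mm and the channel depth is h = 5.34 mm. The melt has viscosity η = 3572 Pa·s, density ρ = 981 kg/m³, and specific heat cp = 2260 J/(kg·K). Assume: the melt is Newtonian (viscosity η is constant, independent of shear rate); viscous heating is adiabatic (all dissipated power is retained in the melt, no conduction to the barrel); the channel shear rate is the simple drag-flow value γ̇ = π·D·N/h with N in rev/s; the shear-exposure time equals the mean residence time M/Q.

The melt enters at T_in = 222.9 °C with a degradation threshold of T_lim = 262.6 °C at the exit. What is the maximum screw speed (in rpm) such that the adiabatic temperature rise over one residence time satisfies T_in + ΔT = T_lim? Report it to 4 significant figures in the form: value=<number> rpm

Convert throughput: Q = 170.2 kg/h = 170.2/3600 = 0.0472778 kg/s
Mean residence time: t_res = M/Q_s = 6.67 kg / 0.0472778 kg/s = 141.081 s
Geometry in SI: D = 50.9 mm → 0.0509 m, h = 5.34 mm → 0.00534 m
Allowable rise: ΔT_a = T_lim − T_in = 262.6 − 222.9 = 39.7 K
γ̇_max² = ΔT_a·ρ·cp/(η·t_res) = 39.7·981·2260/(3572·141.081) = 174.658 s⁻²
γ̇_max = √174.658 = 13.2158 s⁻¹
N_max = γ̇_max h / (πD) = 13.2158·0.00534/(π·0.0509) = 0.441334 rev/s → ×60 = 26.48 rpm

value=26.48 rpm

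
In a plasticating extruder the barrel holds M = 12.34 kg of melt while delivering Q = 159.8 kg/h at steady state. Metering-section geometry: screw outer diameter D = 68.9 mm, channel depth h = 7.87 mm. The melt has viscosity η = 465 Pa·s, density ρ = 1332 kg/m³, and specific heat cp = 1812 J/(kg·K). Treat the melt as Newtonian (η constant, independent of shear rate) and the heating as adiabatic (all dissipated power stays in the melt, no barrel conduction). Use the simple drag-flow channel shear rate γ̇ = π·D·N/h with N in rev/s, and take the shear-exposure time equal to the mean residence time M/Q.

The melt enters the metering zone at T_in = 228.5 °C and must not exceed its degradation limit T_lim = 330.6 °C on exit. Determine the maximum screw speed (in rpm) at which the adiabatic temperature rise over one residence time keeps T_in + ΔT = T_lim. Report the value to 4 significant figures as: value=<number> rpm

value=95.25 rpm

Q_s = Q / 3600 = 159.8 / 3600 = 0.0443889 kg/s
t_res = M / Q_s = 12.34 / 0.0443889 = 277.997 s
D = 68.9 mm = 0.0689 m;  h = 7.87 mm = 0.00787 m
ΔT_a = T_lim − T_in = 330.6 − 228.5 = 102.1 K
γ̇_max² = ΔT_a·ρ·cp / (η·t_res) = [102.1 × 1332 × 1812] / [465 × 277.997] = 1906.31 s⁻²
γ̇_max = √1906.31 = 43.6614 s⁻¹
Solve γ̇ = πDN/h for N: N_max = γ̇_max·h/(π·D) = 43.6614 × 0.00787 / (π × 0.0689) = 1.58746 rev/s = 95.2476 rpm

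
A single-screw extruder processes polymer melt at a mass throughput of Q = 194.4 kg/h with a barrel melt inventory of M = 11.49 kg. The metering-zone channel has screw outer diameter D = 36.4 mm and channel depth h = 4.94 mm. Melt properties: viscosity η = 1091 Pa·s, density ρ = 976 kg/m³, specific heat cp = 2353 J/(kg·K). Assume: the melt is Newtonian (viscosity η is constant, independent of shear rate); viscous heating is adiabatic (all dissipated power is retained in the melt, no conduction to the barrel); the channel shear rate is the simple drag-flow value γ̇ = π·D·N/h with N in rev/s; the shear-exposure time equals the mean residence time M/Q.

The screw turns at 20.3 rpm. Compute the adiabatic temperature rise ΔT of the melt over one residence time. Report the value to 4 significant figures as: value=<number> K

value=6.200 K

Throughput in SI: Q_s = 194.4 kg/h ÷ 3600 s/h = 0.054 kg/s
t_res = M / Q_s = 11.49 / 0.054 = 212.778 s
D = 36.4 mm = 0.0364 m;  h = 4.94 mm = 0.00494 m;  N = 20.3 rpm / 60 = 0.338333 rev/s
γ̇ = π D N / h = (π)(0.0364)(0.338333) / 0.00494 = 7.83194 s⁻¹
ΔT = η·γ̇²·t_res / (ρ·cp) = 1091 · (7.83194)² · 212.778 / (976 · 2353) = 6.20037 K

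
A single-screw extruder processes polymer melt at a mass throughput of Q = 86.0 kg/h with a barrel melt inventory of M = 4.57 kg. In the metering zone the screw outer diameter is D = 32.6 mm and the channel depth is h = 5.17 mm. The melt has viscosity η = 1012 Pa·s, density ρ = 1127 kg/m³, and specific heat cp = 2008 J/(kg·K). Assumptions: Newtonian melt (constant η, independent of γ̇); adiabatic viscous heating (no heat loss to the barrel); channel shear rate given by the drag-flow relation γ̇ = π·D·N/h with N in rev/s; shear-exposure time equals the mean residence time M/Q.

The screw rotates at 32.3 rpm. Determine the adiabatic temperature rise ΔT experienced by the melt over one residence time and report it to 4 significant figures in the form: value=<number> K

value=9.729 K

Throughput in SI: Q_s = 86.0 kg/h ÷ 3600 s/h = 0.0238889 kg/s
t_res = M / Q_s = 4.57 ÷ 0.0238889 = 191.302 s
Convert to SI: D = 0.0326 m, h = 0.00517 m, N = 32.3/60 = 0.538333 rev/s
γ̇ = π·D·N / h = π · 0.0326 · 0.538333 / 0.00517 = 10.6642 s⁻¹
Adiabatic rise: ΔT = η γ̇² t_res / (ρ cp) = 1012·(10.6642)²·191.302 / (1127·2008) = 9.72903 K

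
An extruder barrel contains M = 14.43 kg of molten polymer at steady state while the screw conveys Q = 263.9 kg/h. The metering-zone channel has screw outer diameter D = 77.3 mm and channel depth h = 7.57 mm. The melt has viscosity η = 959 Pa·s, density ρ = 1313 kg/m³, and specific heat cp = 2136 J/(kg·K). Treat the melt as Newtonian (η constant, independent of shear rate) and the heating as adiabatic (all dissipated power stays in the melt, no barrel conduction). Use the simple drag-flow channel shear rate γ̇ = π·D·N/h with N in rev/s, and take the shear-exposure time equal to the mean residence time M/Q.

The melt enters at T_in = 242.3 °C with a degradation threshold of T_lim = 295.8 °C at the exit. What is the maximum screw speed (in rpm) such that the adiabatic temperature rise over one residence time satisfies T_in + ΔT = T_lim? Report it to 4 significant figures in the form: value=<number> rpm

Throughput in SI: Q_s = 263.9 kg/h ÷ 3600 s/h = 0.0733056 kg/s
Mean residence time: t_res = M/Q_s = 14.43 kg / 0.0733056 kg/s = 196.847 s
Convert to metres: D = 0.0773 m, h = 0.00757 m
Allowable rise: ΔT_a = T_lim − T_in = 295.8 − 242.3 = 53.5 K
γ̇_max² = ΔT_a·ρ·cp / (η·t_res) = [53.5 × 1313 × 2136] / [959 × 196.847] = 794.825 s⁻²
γ̇_max = sqrt(794.825) = 28.1926 s⁻¹
Solve γ̇ = πDN/h for N: N_max = γ̇_max·h/(π·D) = 28.1926 × 0.00757 / (π × 0.0773) = 0.878825 rev/s = 52.7295 rpm

value=52.73 rpm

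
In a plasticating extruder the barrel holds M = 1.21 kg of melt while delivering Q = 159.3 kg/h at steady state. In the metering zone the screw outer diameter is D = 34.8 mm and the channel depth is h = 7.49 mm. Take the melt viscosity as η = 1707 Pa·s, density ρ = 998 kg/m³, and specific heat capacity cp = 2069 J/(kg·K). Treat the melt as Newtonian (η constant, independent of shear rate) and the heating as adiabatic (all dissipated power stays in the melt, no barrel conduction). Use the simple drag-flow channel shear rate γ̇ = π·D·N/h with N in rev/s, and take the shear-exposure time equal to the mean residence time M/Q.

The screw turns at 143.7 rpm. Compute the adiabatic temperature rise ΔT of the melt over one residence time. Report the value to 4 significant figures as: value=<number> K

value=27.63 K

Convert throughput: Q = 159.3 kg/h = 159.3/3600 = 0.04425 kg/s
Mean residence time: t_res = M/Q_s = 1.21 kg / 0.04425 kg/s = 27.3446 s
Geometry in metres: D = 34.8 mm → 0.0348 m, h = 7.49 mm → 0.00749 m; screw speed N = 143.7 rpm = 2.395 rev/s
γ̇ = π·D·N / h = π · 0.0348 · 2.395 / 0.00749 = 34.9585 s⁻¹
ΔT = η·γ̇²·t_res / (ρ·cp) = 1707 · (34.9585)² · 27.3446 / (998 · 2069) = 27.6261 K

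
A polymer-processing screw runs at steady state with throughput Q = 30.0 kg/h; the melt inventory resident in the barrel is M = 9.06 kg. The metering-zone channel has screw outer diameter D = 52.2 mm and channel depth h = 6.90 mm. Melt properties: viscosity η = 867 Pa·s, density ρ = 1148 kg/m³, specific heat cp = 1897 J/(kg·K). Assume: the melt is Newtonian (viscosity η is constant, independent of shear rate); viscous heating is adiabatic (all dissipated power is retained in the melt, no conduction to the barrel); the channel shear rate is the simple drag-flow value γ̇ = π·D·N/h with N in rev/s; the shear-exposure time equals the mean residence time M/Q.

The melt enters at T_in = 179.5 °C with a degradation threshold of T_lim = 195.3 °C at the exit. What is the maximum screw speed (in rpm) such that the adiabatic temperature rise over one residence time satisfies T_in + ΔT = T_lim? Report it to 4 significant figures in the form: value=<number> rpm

value=15.25 rpm

Throughput in SI: Q_s = 30.0 kg/h ÷ 3600 s/h = 0.00833333 kg/s
Mean residence time: t_res = M/Q_s = 9.06 kg / 0.00833333 kg/s = 1087.2 s
Convert to metres: D = 0.0522 m, h = 0.0069 m
ΔT_a = T_lim − T_in = 195.3 °C − 179.5 °C = 15.8 K
γ̇_max² = ΔT_a·ρ·cp / (η·t_res) = [15.8 × 1148 × 1897] / [867 × 1087.2] = 36.5038 s⁻²
Take the square root: γ̇_max = √(36.5038) = 6.04184 s⁻¹
N_max = γ̇_max h / (πD) = 6.04184·0.0069/(π·0.0522) = 0.254213 rev/s → ×60 = 15.2528 rpm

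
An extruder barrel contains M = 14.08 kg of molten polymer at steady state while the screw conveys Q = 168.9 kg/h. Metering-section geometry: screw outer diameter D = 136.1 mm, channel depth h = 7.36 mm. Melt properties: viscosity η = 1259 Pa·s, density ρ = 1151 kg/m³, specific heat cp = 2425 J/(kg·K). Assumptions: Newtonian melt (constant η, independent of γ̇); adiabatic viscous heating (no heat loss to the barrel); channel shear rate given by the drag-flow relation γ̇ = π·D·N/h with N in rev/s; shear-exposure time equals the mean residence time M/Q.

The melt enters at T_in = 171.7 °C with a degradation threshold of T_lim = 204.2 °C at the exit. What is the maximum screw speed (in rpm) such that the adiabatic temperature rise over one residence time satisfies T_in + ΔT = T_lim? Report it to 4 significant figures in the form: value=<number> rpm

Convert throughput: Q = 168.9 kg/h = 168.9/3600 = 0.0469167 kg/s
t_res = M / Q_s = 14.08 ÷ 0.0469167 = 300.107 s
D = 136.1 mm = 0.1361 m;  h = 7.36 mm = 0.00736 m
ΔT_a = T_lim − T_in = 204.2 − 171.7 = 32.5 K
γ̇_max² = ΔT_a·ρ·cp / (η·t_res) = [32.5 × 1151 × 2425] / [1259 × 300.107] = 240.087 s⁻²
γ̇_max = sqrt(240.087) = 15.4948 s⁻¹
Solve γ̇ = πDN/h for N: N_max = γ̇_max·h/(π·D) = 15.4948 × 0.00736 / (π × 0.1361) = 0.266719 rev/s = 16.0032 rpm

value=16.00 rpm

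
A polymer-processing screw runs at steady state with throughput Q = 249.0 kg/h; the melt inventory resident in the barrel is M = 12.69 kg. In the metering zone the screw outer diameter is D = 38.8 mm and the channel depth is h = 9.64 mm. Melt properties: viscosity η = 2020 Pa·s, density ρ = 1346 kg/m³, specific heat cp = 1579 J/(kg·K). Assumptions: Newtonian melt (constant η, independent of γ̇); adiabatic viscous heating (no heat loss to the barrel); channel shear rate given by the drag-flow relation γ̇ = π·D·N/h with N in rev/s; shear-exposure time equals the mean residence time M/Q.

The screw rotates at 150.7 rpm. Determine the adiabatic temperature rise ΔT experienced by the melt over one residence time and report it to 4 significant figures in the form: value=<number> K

Convert throughput: Q = 249.0 kg/h = 249.0/3600 = 0.0691667 kg/s
Mean residence time: t_res = M/Q_s = 12.69 kg / 0.0691667 kg/s = 183.47 s
D = 38.8 mm = 0.0388 m;  h = 9.64 mm = 0.00964 m;  N = 150.7 rpm / 60 = 2.51167 rev/s
γ̇ = π D N / h = (π)(0.0388)(2.51167) / 0.00964 = 31.759 s⁻¹
ΔT = η·γ̇²·t_res/(ρ·cp) = [2020 × 31.759² × 183.47] / [1346 × 1579] = 175.882 K

value=175.9 K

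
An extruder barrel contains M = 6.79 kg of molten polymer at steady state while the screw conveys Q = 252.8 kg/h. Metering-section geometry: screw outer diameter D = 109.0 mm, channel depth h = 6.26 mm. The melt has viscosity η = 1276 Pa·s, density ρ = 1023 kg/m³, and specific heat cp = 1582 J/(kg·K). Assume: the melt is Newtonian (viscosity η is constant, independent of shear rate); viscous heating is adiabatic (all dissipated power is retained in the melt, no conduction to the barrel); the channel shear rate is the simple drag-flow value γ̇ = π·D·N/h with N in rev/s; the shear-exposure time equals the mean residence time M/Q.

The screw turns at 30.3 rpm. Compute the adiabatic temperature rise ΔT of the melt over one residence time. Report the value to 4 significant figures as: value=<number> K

Convert throughput: Q = 252.8 kg/h = 252.8/3600 = 0.0702222 kg/s
t_res = M / Q_s = 6.79 ÷ 0.0702222 = 96.693 s
Geometry in metres: D = 109.0 mm → 0.109 m, h = 6.26 mm → 0.00626 m; screw speed N = 30.3 rpm = 0.505 rev/s
γ̇ = π·D·N / h = π · 0.109 · 0.505 / 0.00626 = 27.6244 s⁻¹
Adiabatic rise: ΔT = η γ̇² t_res / (ρ cp) = 1276·(27.6244)²·96.693 / (1023·1582) = 58.1769 K

value=58.18 K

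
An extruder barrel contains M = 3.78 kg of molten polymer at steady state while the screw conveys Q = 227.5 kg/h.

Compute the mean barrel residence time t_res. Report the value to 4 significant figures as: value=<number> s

Throughput in SI: Q_s = 227.5 kg/h ÷ 3600 s/h = 0.0631944 kg/s
t_res = M / Q_s = 3.78 ÷ 0.0631944 = 59.8154 s

value=59.82 s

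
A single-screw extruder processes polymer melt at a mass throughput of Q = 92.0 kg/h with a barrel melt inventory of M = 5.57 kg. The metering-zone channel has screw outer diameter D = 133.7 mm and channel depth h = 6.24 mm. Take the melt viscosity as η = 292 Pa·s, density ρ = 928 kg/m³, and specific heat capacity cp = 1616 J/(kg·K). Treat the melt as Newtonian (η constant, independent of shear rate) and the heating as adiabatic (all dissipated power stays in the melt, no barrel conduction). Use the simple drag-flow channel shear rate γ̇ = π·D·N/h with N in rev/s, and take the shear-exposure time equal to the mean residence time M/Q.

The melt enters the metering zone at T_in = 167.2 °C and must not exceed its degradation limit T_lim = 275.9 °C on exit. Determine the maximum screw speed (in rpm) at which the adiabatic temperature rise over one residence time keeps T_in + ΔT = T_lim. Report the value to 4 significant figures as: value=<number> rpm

Throughput in SI: Q_s = 92.0 kg/h ÷ 3600 s/h = 0.0255556 kg/s
t_res = M / Q_s = 5.57 ÷ 0.0255556 = 217.957 s
D = 133.7 mm = 0.1337 m;  h = 6.24 mm = 0.00624 m
ΔT_a = T_lim − T_in = 275.9 − 167.2 = 108.7 K
Invert ΔT = ηγ̇²t_res/(ρcp) for γ̇: γ̇_max² = ΔT_a ρ cp / (η t_res) = 108.7·928·1616 / (292·217.957) = 2561.33 s⁻²
Take the square root: γ̇_max = √(2561.33) = 50.6096 s⁻¹
N_max = γ̇_max·h / (π·D) = 50.6096 · 0.00624 / (π · 0.1337) = 0.751859 rev/s = 45.1115 rpm

value=45.11 rpm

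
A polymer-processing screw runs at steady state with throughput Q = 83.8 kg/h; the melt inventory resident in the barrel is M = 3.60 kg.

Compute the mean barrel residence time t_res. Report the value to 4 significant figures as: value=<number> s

value=154.7 s

Q_s = Q / 3600 = 83.8 / 3600 = 0.0232778 kg/s
t_res = M / Q_s = 3.60 / 0.0232778 = 154.654 s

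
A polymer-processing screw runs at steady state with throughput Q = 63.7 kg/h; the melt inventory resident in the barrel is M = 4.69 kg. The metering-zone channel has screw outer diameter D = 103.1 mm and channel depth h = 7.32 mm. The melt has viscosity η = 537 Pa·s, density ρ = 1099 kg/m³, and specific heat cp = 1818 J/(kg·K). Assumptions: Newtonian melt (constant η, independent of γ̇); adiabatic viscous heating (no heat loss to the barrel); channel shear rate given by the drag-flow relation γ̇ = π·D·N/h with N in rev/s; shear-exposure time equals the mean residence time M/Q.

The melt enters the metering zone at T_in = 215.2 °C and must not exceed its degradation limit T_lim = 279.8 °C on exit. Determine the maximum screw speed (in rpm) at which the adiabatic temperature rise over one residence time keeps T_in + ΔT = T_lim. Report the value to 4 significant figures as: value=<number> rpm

Throughput in SI: Q_s = 63.7 kg/h ÷ 3600 s/h = 0.0176944 kg/s
t_res = M / Q_s = 4.69 ÷ 0.0176944 = 265.055 s
Geometry in SI: D = 103.1 mm → 0.1031 m, h = 7.32 mm → 0.00732 m
ΔT_a = T_lim − T_in = 279.8 °C − 215.2 °C = 64.6 K
γ̇_max² = ΔT_a·ρ·cp / (η·t_res) = [64.6 × 1099 × 1818] / [537 × 265.055] = 906.805 s⁻²
Take the square root: γ̇_max = √(906.805) = 30.1132 s⁻¹
Solve γ̇ = πDN/h for N: N_max = γ̇_max·h/(π·D) = 30.1132 × 0.00732 / (π × 0.1031) = 0.680549 rev/s = 40.8329 rpm

value=40.83 rpm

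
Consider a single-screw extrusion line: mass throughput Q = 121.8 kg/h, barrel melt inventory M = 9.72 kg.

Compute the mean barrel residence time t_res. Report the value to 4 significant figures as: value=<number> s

value=287.3 s

Throughput in SI: Q_s = 121.8 kg/h ÷ 3600 s/h = 0.0338333 kg/s
Mean residence time: t_res = M/Q_s = 9.72 kg / 0.0338333 kg/s = 287.291 s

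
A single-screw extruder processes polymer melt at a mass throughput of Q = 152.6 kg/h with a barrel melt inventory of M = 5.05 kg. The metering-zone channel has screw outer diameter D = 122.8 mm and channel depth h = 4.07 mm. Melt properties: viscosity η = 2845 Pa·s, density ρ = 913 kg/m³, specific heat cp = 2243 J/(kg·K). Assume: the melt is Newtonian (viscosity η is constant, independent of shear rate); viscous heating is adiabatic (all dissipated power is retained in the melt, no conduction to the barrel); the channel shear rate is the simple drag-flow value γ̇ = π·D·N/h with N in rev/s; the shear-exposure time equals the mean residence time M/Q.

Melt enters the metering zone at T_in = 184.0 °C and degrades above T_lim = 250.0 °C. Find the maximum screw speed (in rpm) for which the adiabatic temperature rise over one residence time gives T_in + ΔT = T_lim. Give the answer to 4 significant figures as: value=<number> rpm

Convert throughput: Q = 152.6 kg/h = 152.6/3600 = 0.0423889 kg/s
Mean residence time: t_res = M/Q_s = 5.05 kg / 0.0423889 kg/s = 119.135 s
D = 122.8 mm = 0.1228 m;  h = 4.07 mm = 0.00407 m
ΔT_a = T_lim − T_in = 250.0 °C − 184.0 °C = 66 K
γ̇_max² = ΔT_a·ρ·cp/(η·t_res) = 66·913·2243/(2845·119.135) = 398.77 s⁻²
γ̇_max = sqrt(398.77) = 19.9692 s⁻¹
N_max = γ̇_max·h / (π·D) = 19.9692 · 0.00407 / (π · 0.1228) = 0.210672 rev/s = 12.6403 rpm

value=12.64 rpm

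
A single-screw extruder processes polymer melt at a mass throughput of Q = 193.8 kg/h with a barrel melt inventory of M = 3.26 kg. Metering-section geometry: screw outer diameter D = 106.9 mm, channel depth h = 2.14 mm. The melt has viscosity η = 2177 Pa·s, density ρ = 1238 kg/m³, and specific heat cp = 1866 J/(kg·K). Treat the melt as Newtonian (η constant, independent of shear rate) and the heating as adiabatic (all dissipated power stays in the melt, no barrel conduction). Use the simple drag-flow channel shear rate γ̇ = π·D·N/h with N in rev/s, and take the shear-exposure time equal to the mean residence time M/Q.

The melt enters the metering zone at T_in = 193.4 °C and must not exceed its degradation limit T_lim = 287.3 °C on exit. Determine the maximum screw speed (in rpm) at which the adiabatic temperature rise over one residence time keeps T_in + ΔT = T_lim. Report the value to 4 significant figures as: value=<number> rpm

value=15.51 rpm

Throughput in SI: Q_s = 193.8 kg/h ÷ 3600 s/h = 0.0538333 kg/s
t_res = M / Q_s = 3.26 ÷ 0.0538333 = 60.5573 s
D = 106.9 mm = 0.1069 m;  h = 2.14 mm = 0.00214 m
Allowable rise: ΔT_a = T_lim − T_in = 287.3 − 193.4 = 93.9 K
Invert ΔT = ηγ̇²t_res/(ρcp) for γ̇: γ̇_max² = ΔT_a ρ cp / (η t_res) = 93.9·1238·1866 / (2177·60.5573) = 1645.41 s⁻²
γ̇_max = √1645.41 = 40.5636 s⁻¹
Solve γ̇ = πDN/h for N: N_max = γ̇_max·h/(π·D) = 40.5636 × 0.00214 / (π × 0.1069) = 0.258478 rev/s = 15.5087 rpm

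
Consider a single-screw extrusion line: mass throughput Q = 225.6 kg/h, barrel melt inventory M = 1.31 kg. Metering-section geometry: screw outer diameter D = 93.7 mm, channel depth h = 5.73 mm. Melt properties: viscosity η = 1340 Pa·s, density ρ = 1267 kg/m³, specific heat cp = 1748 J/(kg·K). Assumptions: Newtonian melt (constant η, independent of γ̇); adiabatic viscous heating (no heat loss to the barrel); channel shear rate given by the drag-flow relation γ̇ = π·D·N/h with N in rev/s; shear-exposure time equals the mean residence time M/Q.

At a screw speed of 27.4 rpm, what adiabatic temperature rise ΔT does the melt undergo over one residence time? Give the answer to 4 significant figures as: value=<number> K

value=6.961 K

Q_s = Q / 3600 = 225.6 / 3600 = 0.0626667 kg/s
Mean residence time: t_res = M/Q_s = 1.31 kg / 0.0626667 kg/s = 20.9043 s
Geometry in metres: D = 93.7 mm → 0.0937 m, h = 5.73 mm → 0.00573 m; screw speed N = 27.4 rpm = 0.456667 rev/s
γ̇ = π·D·N / h = π · 0.0937 · 0.456667 / 0.00573 = 23.4603 s⁻¹
Adiabatic rise: ΔT = η γ̇² t_res / (ρ cp) = 1340·(23.4603)²·20.9043 / (1267·1748) = 6.96129 K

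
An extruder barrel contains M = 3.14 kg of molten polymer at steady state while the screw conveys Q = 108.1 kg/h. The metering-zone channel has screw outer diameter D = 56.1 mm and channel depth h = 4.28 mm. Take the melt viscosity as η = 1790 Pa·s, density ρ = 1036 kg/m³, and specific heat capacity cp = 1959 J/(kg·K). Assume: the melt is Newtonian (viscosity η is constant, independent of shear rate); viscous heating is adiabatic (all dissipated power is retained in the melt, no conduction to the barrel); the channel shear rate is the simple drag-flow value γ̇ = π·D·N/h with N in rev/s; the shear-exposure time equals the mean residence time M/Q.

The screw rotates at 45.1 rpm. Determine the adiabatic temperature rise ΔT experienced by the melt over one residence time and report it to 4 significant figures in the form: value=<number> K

value=88.36 K

Q_s = Q / 3600 = 108.1 / 3600 = 0.0300278 kg/s
t_res = M / Q_s = 3.14 / 0.0300278 = 104.57 s
D = 56.1 mm = 0.0561 m;  h = 4.28 mm = 0.00428 m;  N = 45.1 rpm / 60 = 0.751667 rev/s
Shear rate: γ̇ = πDN/h = π·0.0561·0.751667/0.00428 = 30.9524 s⁻¹
ΔT = η·γ̇²·t_res / (ρ·cp) = 1790 · (30.9524)² · 104.57 / (1036 · 1959) = 88.3596 K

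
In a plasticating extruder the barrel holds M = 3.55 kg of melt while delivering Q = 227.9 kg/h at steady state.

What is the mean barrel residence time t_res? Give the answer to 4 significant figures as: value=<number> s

Q_s = Q / 3600 = 227.9 / 3600 = 0.0633056 kg/s
t_res = M / Q_s = 3.55 ÷ 0.0633056 = 56.0772 s

value=56.08 s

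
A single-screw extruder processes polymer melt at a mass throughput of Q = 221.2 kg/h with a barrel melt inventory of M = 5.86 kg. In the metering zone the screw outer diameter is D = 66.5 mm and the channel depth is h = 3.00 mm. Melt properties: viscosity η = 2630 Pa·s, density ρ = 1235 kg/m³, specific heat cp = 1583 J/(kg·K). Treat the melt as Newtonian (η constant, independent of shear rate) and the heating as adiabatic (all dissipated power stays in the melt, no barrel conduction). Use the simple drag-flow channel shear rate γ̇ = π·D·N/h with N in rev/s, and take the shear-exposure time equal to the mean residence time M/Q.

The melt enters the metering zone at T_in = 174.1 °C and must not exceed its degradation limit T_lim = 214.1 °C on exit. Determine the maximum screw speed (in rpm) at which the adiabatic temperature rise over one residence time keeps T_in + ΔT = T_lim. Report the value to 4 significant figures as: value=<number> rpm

value=15.21 rpm

Throughput in SI: Q_s = 221.2 kg/h ÷ 3600 s/h = 0.0614444 kg/s
t_res = M / Q_s = 5.86 ÷ 0.0614444 = 95.3707 s
Convert to metres: D = 0.0665 m, h = 0.003 m
Allowable rise: ΔT_a = T_lim − T_in = 214.1 − 174.1 = 40 K
Invert ΔT = ηγ̇²t_res/(ρcp) for γ̇: γ̇_max² = ΔT_a ρ cp / (η t_res) = 40·1235·1583 / (2630·95.3707) = 311.772 s⁻²
Take the square root: γ̇_max = √(311.772) = 17.6571 s⁻¹
Solve γ̇ = πDN/h for N: N_max = γ̇_max·h/(π·D) = 17.6571 × 0.003 / (π × 0.0665) = 0.253553 rev/s = 15.2132 rpm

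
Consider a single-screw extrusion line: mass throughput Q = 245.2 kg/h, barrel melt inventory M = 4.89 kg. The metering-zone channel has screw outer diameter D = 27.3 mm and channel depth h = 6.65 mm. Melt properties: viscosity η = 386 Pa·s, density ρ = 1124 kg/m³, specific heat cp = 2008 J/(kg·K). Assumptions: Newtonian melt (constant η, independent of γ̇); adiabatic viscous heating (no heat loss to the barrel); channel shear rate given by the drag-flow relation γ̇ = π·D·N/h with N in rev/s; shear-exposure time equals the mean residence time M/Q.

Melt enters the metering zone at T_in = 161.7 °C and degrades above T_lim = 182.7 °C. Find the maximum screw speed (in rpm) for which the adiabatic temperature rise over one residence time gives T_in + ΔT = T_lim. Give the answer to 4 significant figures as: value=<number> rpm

value=192.4 rpm

Throughput in SI: Q_s = 245.2 kg/h ÷ 3600 s/h = 0.0681111 kg/s
t_res = M / Q_s = 4.89 ÷ 0.0681111 = 71.7945 s
D = 27.3 mm = 0.0273 m;  h = 6.65 mm = 0.00665 m
ΔT_a = T_lim − T_in = 182.7 − 161.7 = 21 K
Invert ΔT = ηγ̇²t_res/(ρcp) for γ̇: γ̇_max² = ΔT_a ρ cp / (η t_res) = 21·1124·2008 / (386·71.7945) = 1710.3 s⁻²
Take the square root: γ̇_max = √(1710.3) = 41.3557 s⁻¹
N_max = γ̇_max h / (πD) = 41.3557·0.00665/(π·0.0273) = 3.2066 rev/s → ×60 = 192.396 rpm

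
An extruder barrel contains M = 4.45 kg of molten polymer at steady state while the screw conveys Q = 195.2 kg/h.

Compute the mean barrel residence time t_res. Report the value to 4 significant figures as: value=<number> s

Q_s = Q / 3600 = 195.2 / 3600 = 0.0542222 kg/s
t_res = M / Q_s = 4.45 ÷ 0.0542222 = 82.0697 s

value=82.07 s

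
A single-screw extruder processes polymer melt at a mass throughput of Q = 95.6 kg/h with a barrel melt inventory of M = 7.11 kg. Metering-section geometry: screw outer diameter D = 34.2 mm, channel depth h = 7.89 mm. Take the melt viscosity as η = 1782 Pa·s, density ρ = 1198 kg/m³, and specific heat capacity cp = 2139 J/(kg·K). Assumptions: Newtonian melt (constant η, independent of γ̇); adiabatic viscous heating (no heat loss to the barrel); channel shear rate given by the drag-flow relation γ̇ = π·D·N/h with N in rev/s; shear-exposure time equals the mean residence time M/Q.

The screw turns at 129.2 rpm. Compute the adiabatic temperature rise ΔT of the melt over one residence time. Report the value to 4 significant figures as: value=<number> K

value=160.1 K

Q_s = Q / 3600 = 95.6 / 3600 = 0.0265556 kg/s
Mean residence time: t_res = M/Q_s = 7.11 kg / 0.0265556 kg/s = 267.741 s
D = 34.2 mm = 0.0342 m;  h = 7.89 mm = 0.00789 m;  N = 129.2 rpm / 60 = 2.15333 rev/s
γ̇ = π·D·N / h = π · 0.0342 · 2.15333 / 0.00789 = 29.3231 s⁻¹
ΔT = η·γ̇²·t_res/(ρ·cp) = [1782 × 29.3231² × 267.741] / [1198 × 2139] = 160.094 K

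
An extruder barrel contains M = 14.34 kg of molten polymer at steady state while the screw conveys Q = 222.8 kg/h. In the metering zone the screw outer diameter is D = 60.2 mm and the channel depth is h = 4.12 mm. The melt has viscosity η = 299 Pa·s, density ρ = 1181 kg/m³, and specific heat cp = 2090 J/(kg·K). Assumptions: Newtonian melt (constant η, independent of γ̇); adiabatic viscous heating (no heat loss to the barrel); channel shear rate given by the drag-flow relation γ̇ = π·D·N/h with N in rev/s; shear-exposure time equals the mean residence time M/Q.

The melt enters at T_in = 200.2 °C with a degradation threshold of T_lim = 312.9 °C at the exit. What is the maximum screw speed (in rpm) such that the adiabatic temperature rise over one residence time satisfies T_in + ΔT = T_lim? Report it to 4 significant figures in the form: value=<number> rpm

Convert throughput: Q = 222.8 kg/h = 222.8/3600 = 0.0618889 kg/s
t_res = M / Q_s = 14.34 ÷ 0.0618889 = 231.706 s
D = 60.2 mm = 0.0602 m;  h = 4.12 mm = 0.00412 m
ΔT_a = T_lim − T_in = 312.9 °C − 200.2 °C = 112.7 K
Invert ΔT = ηγ̇²t_res/(ρcp) for γ̇: γ̇_max² = ΔT_a ρ cp / (η t_res) = 112.7·1181·2090 / (299·231.706) = 4015.25 s⁻²
Take the square root: γ̇_max = √(4015.25) = 63.366 s⁻¹
N_max = γ̇_max·h / (π·D) = 63.366 · 0.00412 / (π · 0.0602) = 1.38041 rev/s = 82.8244 rpm

value=82.82 rpm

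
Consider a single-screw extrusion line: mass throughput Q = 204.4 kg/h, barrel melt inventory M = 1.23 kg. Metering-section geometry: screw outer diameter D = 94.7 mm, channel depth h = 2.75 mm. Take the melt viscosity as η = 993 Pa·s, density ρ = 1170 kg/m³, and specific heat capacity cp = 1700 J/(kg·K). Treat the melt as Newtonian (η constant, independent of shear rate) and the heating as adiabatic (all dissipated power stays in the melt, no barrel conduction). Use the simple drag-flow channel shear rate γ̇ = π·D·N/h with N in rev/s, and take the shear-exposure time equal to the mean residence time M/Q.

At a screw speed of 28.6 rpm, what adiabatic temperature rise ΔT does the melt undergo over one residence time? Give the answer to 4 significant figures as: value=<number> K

Convert throughput: Q = 204.4 kg/h = 204.4/3600 = 0.0567778 kg/s
t_res = M / Q_s = 1.23 / 0.0567778 = 21.6634 s
Geometry in metres: D = 94.7 mm → 0.0947 m, h = 2.75 mm → 0.00275 m; screw speed N = 28.6 rpm = 0.476667 rev/s
γ̇ = π·D·N / h = π · 0.0947 · 0.476667 / 0.00275 = 51.5682 s⁻¹
ΔT = η·γ̇²·t_res / (ρ·cp) = 993 · (51.5682)² · 21.6634 / (1170 · 1700) = 28.7611 K

value=28.76 K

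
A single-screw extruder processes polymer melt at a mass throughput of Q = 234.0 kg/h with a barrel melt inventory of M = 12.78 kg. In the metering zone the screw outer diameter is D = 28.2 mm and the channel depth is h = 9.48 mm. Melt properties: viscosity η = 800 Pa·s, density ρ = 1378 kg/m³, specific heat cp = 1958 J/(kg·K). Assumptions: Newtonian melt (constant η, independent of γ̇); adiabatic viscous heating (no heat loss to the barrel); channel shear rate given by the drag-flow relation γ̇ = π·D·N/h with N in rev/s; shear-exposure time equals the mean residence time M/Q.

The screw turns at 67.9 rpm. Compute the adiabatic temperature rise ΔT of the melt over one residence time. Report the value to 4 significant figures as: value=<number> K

value=6.520 K

Throughput in SI: Q_s = 234.0 kg/h ÷ 3600 s/h = 0.065 kg/s
Mean residence time: t_res = M/Q_s = 12.78 kg / 0.065 kg/s = 196.615 s
D = 28.2 mm = 0.0282 m;  h = 9.48 mm = 0.00948 m;  N = 67.9 rpm / 60 = 1.13167 rev/s
γ̇ = π·D·N / h = π · 0.0282 · 1.13167 / 0.00948 = 10.5757 s⁻¹
Adiabatic rise: ΔT = η γ̇² t_res / (ρ cp) = 800·(10.5757)²·196.615 / (1378·1958) = 6.52024 K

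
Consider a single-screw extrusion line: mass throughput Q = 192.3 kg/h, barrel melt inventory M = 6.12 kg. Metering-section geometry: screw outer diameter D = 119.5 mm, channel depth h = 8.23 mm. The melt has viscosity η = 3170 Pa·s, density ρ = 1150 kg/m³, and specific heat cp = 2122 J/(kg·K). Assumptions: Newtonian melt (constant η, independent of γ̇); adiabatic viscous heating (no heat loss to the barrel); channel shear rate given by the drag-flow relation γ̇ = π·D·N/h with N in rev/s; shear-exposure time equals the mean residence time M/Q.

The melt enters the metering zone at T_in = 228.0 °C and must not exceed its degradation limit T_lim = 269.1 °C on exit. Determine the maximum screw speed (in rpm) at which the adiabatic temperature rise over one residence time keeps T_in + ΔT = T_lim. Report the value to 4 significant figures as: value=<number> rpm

Convert throughput: Q = 192.3 kg/h = 192.3/3600 = 0.0534167 kg/s
Mean residence time: t_res = M/Q_s = 6.12 kg / 0.0534167 kg/s = 114.571 s
Geometry in SI: D = 119.5 mm → 0.1195 m, h = 8.23 mm → 0.00823 m
ΔT_a = T_lim − T_in = 269.1 − 228.0 = 41.1 K
γ̇_max² = ΔT_a·ρ·cp / (η·t_res) = [41.1 × 1150 × 2122] / [3170 × 114.571] = 276.154 s⁻²
γ̇_max = √276.154 = 16.6179 s⁻¹
Solve γ̇ = πDN/h for N: N_max = γ̇_max·h/(π·D) = 16.6179 × 0.00823 / (π × 0.1195) = 0.364299 rev/s = 21.8579 rpm

value=21.86 rpm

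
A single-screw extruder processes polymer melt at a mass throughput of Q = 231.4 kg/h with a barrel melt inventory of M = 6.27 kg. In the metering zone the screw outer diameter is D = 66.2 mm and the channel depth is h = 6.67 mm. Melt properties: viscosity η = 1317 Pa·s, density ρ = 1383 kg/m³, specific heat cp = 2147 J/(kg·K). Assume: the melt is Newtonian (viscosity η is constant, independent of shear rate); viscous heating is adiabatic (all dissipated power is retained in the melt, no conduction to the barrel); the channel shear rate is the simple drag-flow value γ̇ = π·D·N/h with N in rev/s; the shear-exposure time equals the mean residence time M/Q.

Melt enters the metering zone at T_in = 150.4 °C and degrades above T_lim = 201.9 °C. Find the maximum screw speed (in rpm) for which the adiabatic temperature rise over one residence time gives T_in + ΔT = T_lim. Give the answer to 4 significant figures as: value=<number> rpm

Convert throughput: Q = 231.4 kg/h = 231.4/3600 = 0.0642778 kg/s
t_res = M / Q_s = 6.27 / 0.0642778 = 97.5454 s
Geometry in SI: D = 66.2 mm → 0.0662 m, h = 6.67 mm → 0.00667 m
Allowable rise: ΔT_a = T_lim − T_in = 201.9 − 150.4 = 51.5 K
Invert ΔT = ηγ̇²t_res/(ρcp) for γ̇: γ̇_max² = ΔT_a ρ cp / (η t_res) = 51.5·1383·2147 / (1317·97.5454) = 1190.33 s⁻²
γ̇_max = √1190.33 = 34.5012 s⁻¹
N_max = γ̇_max·h / (π·D) = 34.5012 · 0.00667 / (π · 0.0662) = 1.1065 rev/s = 66.3902 rpm

value=66.39 rpm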